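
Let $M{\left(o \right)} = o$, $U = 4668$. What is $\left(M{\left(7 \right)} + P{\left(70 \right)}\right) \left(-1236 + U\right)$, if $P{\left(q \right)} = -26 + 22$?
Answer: $10296$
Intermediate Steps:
$P{\left(q \right)} = -4$
$\left(M{\left(7 \right)} + P{\left(70 \right)}\right) \left(-1236 + U\right) = \left(7 - 4\right) \left(-1236 + 4668\right) = 3 \cdot 3432 = 10296$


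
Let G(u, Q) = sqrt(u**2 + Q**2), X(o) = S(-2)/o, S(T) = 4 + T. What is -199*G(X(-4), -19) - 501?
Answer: -501 - 3383*sqrt(5)/2 ≈ -4283.3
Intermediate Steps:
X(o) = 2/o (X(o) = (4 - 2)/o = 2/o)
G(u, Q) = sqrt(Q**2 + u**2)
-199*G(X(-4), -19) - 501 = -199*sqrt((-19)**2 + (2/(-4))**2) - 501 = -199*sqrt(361 + (2*(-1/4))**2) - 501 = -199*sqrt(361 + (-1/2)**2) - 501 = -199*sqrt(361 + 1/4) - 501 = -3383*sqrt(5)/2 - 501 = -501 - 3383*sqrt(5)/2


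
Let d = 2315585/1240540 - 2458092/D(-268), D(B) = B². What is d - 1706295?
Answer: -475108429404362/278439203 ≈ -1.7063e+6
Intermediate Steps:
d = -9009521477/278439203 (d = 2315585/1240540 - 2458092/((-268)²) = 2315585*(1/1240540) - 2458092/71824 = 463117/248108 - 2458092*1/71824 = 463117/248108 - 614523/17956 = -9009521477/278439203 ≈ -32.357)
d - 1706295 = -9009521477/278439203 - 1706295 = -475108429404362/278439203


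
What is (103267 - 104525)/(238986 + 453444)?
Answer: -629/346215 ≈ -0.0018168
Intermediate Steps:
(103267 - 104525)/(238986 + 453444) = -1258/692430 = -1258*1/692430 = -629/346215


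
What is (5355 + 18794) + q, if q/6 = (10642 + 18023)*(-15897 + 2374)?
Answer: -2325796621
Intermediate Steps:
q = -2325820770 (q = 6*((10642 + 18023)*(-15897 + 2374)) = 6*(28665*(-13523)) = 6*(-387636795) = -2325820770)
(5355 + 18794) + q = (5355 + 18794) - 2325820770 = 24149 - 2325820770 = -2325796621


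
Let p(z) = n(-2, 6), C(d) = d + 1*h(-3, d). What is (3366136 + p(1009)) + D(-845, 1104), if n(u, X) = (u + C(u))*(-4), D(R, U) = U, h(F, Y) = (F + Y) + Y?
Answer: 3367284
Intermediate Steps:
h(F, Y) = F + 2*Y
C(d) = -3 + 3*d (C(d) = d + 1*(-3 + 2*d) = d + (-3 + 2*d) = -3 + 3*d)
n(u, X) = 12 - 16*u (n(u, X) = (u + (-3 + 3*u))*(-4) = (-3 + 4*u)*(-4) = 12 - 16*u)
p(z) = 44 (p(z) = 12 - 16*(-2) = 12 + 32 = 44)
(3366136 + p(1009)) + D(-845, 1104) = (3366136 + 44) + 1104 = 3366180 + 1104 = 3367284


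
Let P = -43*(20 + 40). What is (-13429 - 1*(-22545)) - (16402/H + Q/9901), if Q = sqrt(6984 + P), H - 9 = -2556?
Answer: 23234854/2547 - 2*sqrt(1101)/9901 ≈ 9122.4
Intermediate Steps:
P = -2580 (P = -43*60 = -2580)
H = -2547 (H = 9 - 2556 = -2547)
Q = 2*sqrt(1101) (Q = sqrt(6984 - 2580) = sqrt(4404) = 2*sqrt(1101) ≈ 66.363)
(-13429 - 1*(-22545)) - (16402/H + Q/9901) = (-13429 - 1*(-22545)) - (16402/(-2547) + (2*sqrt(1101))/9901) = (-13429 + 22545) - (16402*(-1/2547) + (2*sqrt(1101))*(1/9901)) = 9116 - (-16402/2547 + 2*sqrt(1101)/9901) = 9116 + (16402/2547 - 2*sqrt(1101)/9901) = 23234854/2547 - 2*sqrt(1101)/9901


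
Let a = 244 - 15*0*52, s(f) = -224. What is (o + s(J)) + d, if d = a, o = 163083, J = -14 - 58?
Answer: 163103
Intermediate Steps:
J = -72
a = 244 (a = 244 + 0*52 = 244 + 0 = 244)
d = 244
(o + s(J)) + d = (163083 - 224) + 244 = 162859 + 244 = 163103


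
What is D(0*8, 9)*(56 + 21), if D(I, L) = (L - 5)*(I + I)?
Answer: 0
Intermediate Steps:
D(I, L) = 2*I*(-5 + L) (D(I, L) = (-5 + L)*(2*I) = 2*I*(-5 + L))
D(0*8, 9)*(56 + 21) = (2*(0*8)*(-5 + 9))*(56 + 21) = (2*0*4)*77 = 0*77 = 0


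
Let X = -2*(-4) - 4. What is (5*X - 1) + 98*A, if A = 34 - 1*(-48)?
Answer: 8055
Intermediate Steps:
A = 82 (A = 34 + 48 = 82)
X = 4 (X = 8 - 4 = 4)
(5*X - 1) + 98*A = (5*4 - 1) + 98*82 = (20 - 1) + 8036 = 19 + 8036 = 8055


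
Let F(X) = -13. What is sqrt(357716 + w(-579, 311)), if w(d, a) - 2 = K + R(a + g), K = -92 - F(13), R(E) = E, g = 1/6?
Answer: sqrt(12886206)/6 ≈ 598.29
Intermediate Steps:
g = 1/6 ≈ 0.16667
K = -79 (K = -92 - 1*(-13) = -92 + 13 = -79)
w(d, a) = -461/6 + a (w(d, a) = 2 + (-79 + (a + 1/6)) = 2 + (-79 + (1/6 + a)) = 2 + (-473/6 + a) = -461/6 + a)
sqrt(357716 + w(-579, 311)) = sqrt(357716 + (-461/6 + 311)) = sqrt(357716 + 1405/6) = sqrt(2147701/6) = sqrt(12886206)/6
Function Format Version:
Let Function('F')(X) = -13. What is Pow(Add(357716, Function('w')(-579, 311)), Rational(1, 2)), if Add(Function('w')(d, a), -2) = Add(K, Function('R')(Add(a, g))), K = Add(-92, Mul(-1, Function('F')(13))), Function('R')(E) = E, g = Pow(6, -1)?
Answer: Mul(Rational(1, 6), Pow(12886206, Rational(1, 2))) ≈ 598.29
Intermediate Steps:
g = Rational(1, 6) ≈ 0.16667
K = -79 (K = Add(-92, Mul(-1, -13)) = Add(-92, 13) = -79)
Function('w')(d, a) = Add(Rational(-461, 6), a) (Function('w')(d, a) = Add(2, Add(-79, Add(a, Rational(1, 6)))) = Add(2, Add(-79, Add(Rational(1, 6), a))) = Add(2, Add(Rational(-473, 6), a)) = Add(Rational(-461, 6), a))
Pow(Add(357716, Function('w')(-579, 311)), Rational(1, 2)) = Pow(Add(357716, Add(Rational(-461, 6), 311)), Rational(1, 2)) = Pow(Add(357716, Rational(1405, 6)), Rational(1, 2)) = Pow(Rational(2147701, 6), Rational(1, 2)) = Mul(Rational(1, 6), Pow(12886206, Rational(1, 2)))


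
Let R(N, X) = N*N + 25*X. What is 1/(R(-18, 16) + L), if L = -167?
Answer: 1/557 ≈ 0.0017953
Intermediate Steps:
R(N, X) = N² + 25*X
1/(R(-18, 16) + L) = 1/(((-18)² + 25*16) - 167) = 1/((324 + 400) - 167) = 1/(724 - 167) = 1/557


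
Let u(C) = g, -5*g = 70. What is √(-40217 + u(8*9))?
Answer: I*√40231 ≈ 200.58*I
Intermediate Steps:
g = -14 (g = -⅕*70 = -14)
u(C) = -14
√(-40217 + u(8*9)) = √(-40217 - 14) = √(-40231) = I*√40231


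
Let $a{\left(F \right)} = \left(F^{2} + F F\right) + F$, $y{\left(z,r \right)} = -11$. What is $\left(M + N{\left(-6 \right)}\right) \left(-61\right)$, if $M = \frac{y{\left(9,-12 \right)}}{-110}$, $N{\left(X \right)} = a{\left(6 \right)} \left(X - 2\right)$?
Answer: $\frac{380579}{10} \approx 38058.0$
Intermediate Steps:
$a{\left(F \right)} = F + 2 F^{2}$ ($a{\left(F \right)} = \left(F^{2} + F^{2}\right) + F = 2 F^{2} + F = F + 2 F^{2}$)
$N{\left(X \right)} = -156 + 78 X$ ($N{\left(X \right)} = 6 \left(1 + 2 \cdot 6\right) \left(X - 2\right) = 6 \left(1 + 12\right) \left(-2 + X\right) = 6 \cdot 13 \left(-2 + X\right) = 78 \left(-2 + X\right) = -156 + 78 X$)
$M = \frac{1}{10}$ ($M = - \frac{11}{-110} = \left(-11\right) \left(- \frac{1}{110}\right) = \frac{1}{10} \approx 0.1$)
$\left(M + N{\left(-6 \right)}\right) \left(-61\right) = \left(\frac{1}{10} + \left(-156 + 78 \left(-6\right)\right)\right) \left(-61\right) = \left(\frac{1}{10} - 624\right) \left(-61\right) = \left(- \frac{6239}{10}\right) \left(-61\right) = \frac{380579}{10}$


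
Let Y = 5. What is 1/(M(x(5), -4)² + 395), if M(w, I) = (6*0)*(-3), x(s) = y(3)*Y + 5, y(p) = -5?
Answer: 1/395 ≈ 0.0025316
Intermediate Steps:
x(s) = -20 (x(s) = -5*5 + 5 = -25 + 5 = -20)
M(w, I) = 0 (M(w, I) = 0*(-3) = 0)
1/(M(x(5), -4)² + 395) = 1/(0² + 395) = 1/(0 + 395) = 1/395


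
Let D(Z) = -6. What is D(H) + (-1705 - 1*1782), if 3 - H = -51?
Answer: -3493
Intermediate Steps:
H = 54 (H = 3 - 1*(-51) = 3 + 51 = 54)
D(H) + (-1705 - 1*1782) = -6 + (-1705 - 1*1782) = -6 + (-1705 - 1782) = -6 - 3487 = -3493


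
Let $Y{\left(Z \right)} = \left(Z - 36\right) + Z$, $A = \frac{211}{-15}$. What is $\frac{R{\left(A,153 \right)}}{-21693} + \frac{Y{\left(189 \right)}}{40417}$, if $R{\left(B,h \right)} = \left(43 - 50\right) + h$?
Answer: $\frac{1518124}{876765981} \approx 0.0017315$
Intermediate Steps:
$A = - \frac{211}{15}$ ($A = 211 \left(- \frac{1}{15}\right) = - \frac{211}{15} \approx -14.067$)
$Y{\left(Z \right)} = -36 + 2 Z$ ($Y{\left(Z \right)} = \left(-36 + Z\right) + Z = -36 + 2 Z$)
$R{\left(B,h \right)} = -7 + h$
$\frac{R{\left(A,153 \right)}}{-21693} + \frac{Y{\left(189 \right)}}{40417} = \frac{-7 + 153}{-21693} + \frac{-36 + 2 \cdot 189}{40417} = 146 \left(- \frac{1}{21693}\right) + \left(-36 + 378\right) \frac{1}{40417} = - \frac{146}{21693} + 342 \cdot \frac{1}{40417} = - \frac{146}{21693} + \frac{342}{40417} = \frac{1518124}{876765981}$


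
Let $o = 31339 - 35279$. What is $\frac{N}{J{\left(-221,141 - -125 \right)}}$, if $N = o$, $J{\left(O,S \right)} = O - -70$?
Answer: $\frac{3940}{151} \approx 26.093$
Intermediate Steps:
$J{\left(O,S \right)} = 70 + O$ ($J{\left(O,S \right)} = O + 70 = 70 + O$)
$o = -3940$
$N = -3940$
$\frac{N}{J{\left(-221,141 - -125 \right)}} = - \frac{3940}{70 - 221} = - \frac{3940}{-151} = \left(-3940\right) \left(- \frac{1}{151}\right) = \frac{3940}{151}$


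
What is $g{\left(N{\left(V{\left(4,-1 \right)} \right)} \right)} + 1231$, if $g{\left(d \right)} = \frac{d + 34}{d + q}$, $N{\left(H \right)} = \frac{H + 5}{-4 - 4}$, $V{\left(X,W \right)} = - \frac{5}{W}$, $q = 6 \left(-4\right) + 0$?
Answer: $\frac{124200}{101} \approx 1229.7$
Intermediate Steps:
$q = -24$ ($q = -24 + 0 = -24$)
$N{\left(H \right)} = - \frac{5}{8} - \frac{H}{8}$ ($N{\left(H \right)} = \frac{5 + H}{-8} = \left(5 + H\right) \left(- \frac{1}{8}\right) = - \frac{5}{8} - \frac{H}{8}$)
$g{\left(d \right)} = \frac{34 + d}{-24 + d}$ ($g{\left(d \right)} = \frac{d + 34}{d - 24} = \frac{34 + d}{-24 + d}$)
$g{\left(N{\left(V{\left(4,-1 \right)} \right)} \right)} + 1231 = \frac{34 - \left(\frac{5}{8} + \frac{\left(-5\right) \frac{1}{-1}}{8}\right)}{-24 - \left(\frac{5}{8} + \frac{\left(-5\right) \frac{1}{-1}}{8}\right)} + 1231 = \frac{34 - \left(\frac{5}{8} + \frac{\left(-5\right) \left(-1\right)}{8}\right)}{-24 - \left(\frac{5}{8} + \frac{\left(-5\right) \left(-1\right)}{8}\right)} + 1231 = \frac{34 - \frac{5}{4}}{-24 - \frac{5}{4}} + 1231 = \frac{1}{- \frac{101}{4}} \cdot \frac{131}{4} + 1231 = \left(- \frac{4}{101}\right) \frac{131}{4} + 1231 = - \frac{131}{101} + 1231 = \frac{124200}{101}$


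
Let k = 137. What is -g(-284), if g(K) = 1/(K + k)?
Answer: 1/147 ≈ 0.0068027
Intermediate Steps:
g(K) = 1/(137 + K) (g(K) = 1/(K + 137) = 1/(137 + K))
-g(-284) = -1/(137 - 284) = -1/(-147) = -1*(-1/147) = 1/147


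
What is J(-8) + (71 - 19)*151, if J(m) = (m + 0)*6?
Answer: 7804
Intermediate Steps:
J(m) = 6*m (J(m) = m*6 = 6*m)
J(-8) + (71 - 19)*151 = 6*(-8) + (71 - 19)*151 = -48 + 52*151 = -48 + 7852 = 7804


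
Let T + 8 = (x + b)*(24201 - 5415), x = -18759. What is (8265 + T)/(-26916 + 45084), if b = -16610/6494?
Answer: -1144393353029/58991496 ≈ -19399.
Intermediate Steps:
b = -8305/3247 (b = -16610*1/6494 = -8305/3247 ≈ -2.5577)
T = -1144420189484/3247 (T = -8 + (-18759 - 8305/3247)*(24201 - 5415) = -8 - 60918778/3247*18786 = -8 - 1144420163508/3247 = -1144420189484/3247 ≈ -3.5245e+8)
(8265 + T)/(-26916 + 45084) = (8265 - 1144420189484/3247)/(-26916 + 45084) = -1144393353029/3247/18168 = -1144393353029/3247*1/18168 = -1144393353029/58991496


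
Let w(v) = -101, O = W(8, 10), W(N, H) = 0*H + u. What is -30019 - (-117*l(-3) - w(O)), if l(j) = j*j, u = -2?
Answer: -29067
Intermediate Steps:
l(j) = j**2
W(N, H) = -2 (W(N, H) = 0*H - 2 = 0 - 2 = -2)
O = -2
-30019 - (-117*l(-3) - w(O)) = -30019 - (-117*(-3)**2 - 1*(-101)) = -30019 - (-117*9 + 101) = -30019 - (-13*81 + 101) = -30019 - (-1053 + 101) = -30019 - 1*(-952) = -30019 + 952 = -29067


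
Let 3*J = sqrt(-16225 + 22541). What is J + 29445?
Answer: 29445 + 2*sqrt(1579)/3 ≈ 29472.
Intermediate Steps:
J = 2*sqrt(1579)/3 (J = sqrt(-16225 + 22541)/3 = sqrt(6316)/3 = (2*sqrt(1579))/3 = 2*sqrt(1579)/3 ≈ 26.491)
J + 29445 = 2*sqrt(1579)/3 + 29445 = 29445 + 2*sqrt(1579)/3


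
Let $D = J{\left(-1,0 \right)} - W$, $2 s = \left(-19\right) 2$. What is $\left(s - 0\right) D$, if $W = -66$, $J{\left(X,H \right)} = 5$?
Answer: $-1349$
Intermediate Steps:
$s = -19$ ($s = \frac{\left(-19\right) 2}{2} = \frac{1}{2} \left(-38\right) = -19$)
$D = 71$ ($D = 5 - -66 = 5 + 66 = 71$)
$\left(s - 0\right) D = \left(-19 - 0\right) 71 = \left(-19 + 0\right) 71 = \left(-19\right) 71 = -1349$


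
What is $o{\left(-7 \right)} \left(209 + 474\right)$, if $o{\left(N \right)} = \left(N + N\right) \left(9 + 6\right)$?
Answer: $-143430$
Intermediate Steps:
$o{\left(N \right)} = 30 N$ ($o{\left(N \right)} = 2 N 15 = 30 N$)
$o{\left(-7 \right)} \left(209 + 474\right) = 30 \left(-7\right) \left(209 + 474\right) = \left(-210\right) 683 = -143430$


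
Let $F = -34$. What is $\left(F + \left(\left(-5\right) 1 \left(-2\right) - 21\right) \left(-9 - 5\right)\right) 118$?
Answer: $14160$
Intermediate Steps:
$\left(F + \left(\left(-5\right) 1 \left(-2\right) - 21\right) \left(-9 - 5\right)\right) 118 = \left(-34 + \left(\left(-5\right) 1 \left(-2\right) - 21\right) \left(-9 - 5\right)\right) 118 = \left(-34 + \left(\left(-5\right) \left(-2\right) - 21\right) \left(-14\right)\right) 118 = \left(-34 + \left(10 - 21\right) \left(-14\right)\right) 118 = \left(-34 - -154\right) 118 = \left(-34 + 154\right) 118 = 120 \cdot 118 = 14160$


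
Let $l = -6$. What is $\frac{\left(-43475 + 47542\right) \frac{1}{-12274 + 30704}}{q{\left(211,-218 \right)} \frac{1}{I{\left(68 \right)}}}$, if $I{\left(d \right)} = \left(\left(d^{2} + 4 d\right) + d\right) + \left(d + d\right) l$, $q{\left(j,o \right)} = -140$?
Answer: $- \frac{602497}{92150} \approx -6.5382$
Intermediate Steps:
$I{\left(d \right)} = d^{2} - 7 d$ ($I{\left(d \right)} = \left(\left(d^{2} + 4 d\right) + d\right) + \left(d + d\right) \left(-6\right) = \left(d^{2} + 5 d\right) + 2 d \left(-6\right) = \left(d^{2} + 5 d\right) - 12 d = d^{2} - 7 d$)
$\frac{\left(-43475 + 47542\right) \frac{1}{-12274 + 30704}}{q{\left(211,-218 \right)} \frac{1}{I{\left(68 \right)}}} = \frac{\left(-43475 + 47542\right) \frac{1}{-12274 + 30704}}{\left(-140\right) \frac{1}{68 \left(-7 + 68\right)}} = \frac{4067 \cdot \frac{1}{18430}}{\left(-140\right) \frac{1}{68 \cdot 61}} = \frac{4067 \cdot \frac{1}{18430}}{\left(-140\right) \frac{1}{4148}} = \frac{4067}{18430 \left(\left(-140\right) \frac{1}{4148}\right)} = \frac{4067}{18430 \left(- \frac{35}{1037}\right)} = \frac{4067}{18430} \left(- \frac{1037}{35}\right) = - \frac{602497}{92150}$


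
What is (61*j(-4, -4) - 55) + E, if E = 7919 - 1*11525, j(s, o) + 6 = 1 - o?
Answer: -3722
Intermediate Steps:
j(s, o) = -5 - o (j(s, o) = -6 + (1 - o) = -5 - o)
E = -3606 (E = 7919 - 11525 = -3606)
(61*j(-4, -4) - 55) + E = (61*(-5 - 1*(-4)) - 55) - 3606 = (61*(-5 + 4) - 55) - 3606 = (61*(-1) - 55) - 3606 = (-61 - 55) - 3606 = -116 - 3606 = -3722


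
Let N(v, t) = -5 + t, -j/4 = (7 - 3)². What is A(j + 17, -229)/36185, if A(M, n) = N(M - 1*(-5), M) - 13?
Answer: -13/7237 ≈ -0.0017963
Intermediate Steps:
j = -64 (j = -4*(7 - 3)² = -4*4² = -4*16 = -64)
A(M, n) = -18 + M (A(M, n) = (-5 + M) - 13 = -18 + M)
A(j + 17, -229)/36185 = (-18 + (-64 + 17))/36185 = (-18 - 47)*(1/36185) = -65*1/36185 = -13/7237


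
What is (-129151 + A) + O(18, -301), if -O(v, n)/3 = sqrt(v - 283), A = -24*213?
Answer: -134263 - 3*I*sqrt(265) ≈ -1.3426e+5 - 48.836*I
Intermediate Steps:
A = -5112
O(v, n) = -3*sqrt(-283 + v) (O(v, n) = -3*sqrt(v - 283) = -3*sqrt(-283 + v))
(-129151 + A) + O(18, -301) = (-129151 - 5112) - 3*sqrt(-283 + 18) = -134263 - 3*I*sqrt(265)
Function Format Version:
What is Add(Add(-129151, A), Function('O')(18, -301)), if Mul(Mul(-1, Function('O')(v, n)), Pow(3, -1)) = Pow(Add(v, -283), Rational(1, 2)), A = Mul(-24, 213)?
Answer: Add(-134263, Mul(-3, I, Pow(265, Rational(1, 2)))) ≈ Add(-1.3426e+5, Mul(-48.836, I))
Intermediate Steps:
A = -5112
Function('O')(v, n) = Mul(-3, Pow(Add(-283, v), Rational(1, 2))) (Function('O')(v, n) = Mul(-3, Pow(Add(v, -283), Rational(1, 2))) = Mul(-3, Pow(Add(-283, v), Rational(1, 2))))
Add(Add(-129151, A), Function('O')(18, -301)) = Add(Add(-129151, -5112), Mul(-3, Pow(Add(-283, 18), Rational(1, 2)))) = Add(-134263, Mul(-3, Pow(-265, Rational(1, 2)))) = Add(-134263, Mul(-3, Mul(I, Pow(265, Rational(1, 2))))) = Add(-134263, Mul(-3, I, Pow(265, Rational(1, 2))))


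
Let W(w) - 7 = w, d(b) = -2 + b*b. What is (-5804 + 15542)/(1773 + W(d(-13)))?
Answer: 3246/649 ≈ 5.0015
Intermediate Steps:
d(b) = -2 + b²
W(w) = 7 + w
(-5804 + 15542)/(1773 + W(d(-13))) = (-5804 + 15542)/(1773 + (7 + (-2 + (-13)²))) = 9738/(1773 + (7 + (-2 + 169))) = 9738/(1773 + (7 + 167)) = 9738/(1773 + 174) = 9738/1947 = 9738*(1/1947) = 3246/649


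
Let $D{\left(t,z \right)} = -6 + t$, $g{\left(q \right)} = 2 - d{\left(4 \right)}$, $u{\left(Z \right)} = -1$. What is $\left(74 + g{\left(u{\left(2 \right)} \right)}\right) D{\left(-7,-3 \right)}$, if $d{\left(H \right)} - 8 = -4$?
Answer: $-936$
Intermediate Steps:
$d{\left(H \right)} = 4$ ($d{\left(H \right)} = 8 - 4 = 4$)
$g{\left(q \right)} = -2$ ($g{\left(q \right)} = 2 - 4 = -2$)
$\left(74 + g{\left(u{\left(2 \right)} \right)}\right) D{\left(-7,-3 \right)} = \left(74 - 2\right) \left(-6 - 7\right) = 72 \left(-13\right) = -936$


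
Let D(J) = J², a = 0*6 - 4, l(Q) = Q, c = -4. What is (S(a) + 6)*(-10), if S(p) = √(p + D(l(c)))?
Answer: -60 - 20*√3 ≈ -94.641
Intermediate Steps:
a = -4 (a = 0 - 4 = -4)
S(p) = √(16 + p) (S(p) = √(p + (-4)²) = √(p + 16) = √(16 + p))
(S(a) + 6)*(-10) = (√(16 - 4) + 6)*(-10) = (√12 + 6)*(-10) = (2*√3 + 6)*(-10) = (6 + 2*√3)*(-10) = -60 - 20*√3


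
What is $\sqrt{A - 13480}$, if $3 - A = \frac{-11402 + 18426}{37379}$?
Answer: $\frac{i \sqrt{18830187341853}}{37379} \approx 116.09 i$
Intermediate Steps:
$A = \frac{105113}{37379}$ ($A = 3 - \frac{-11402 + 18426}{37379} = 3 - 7024 \cdot \frac{1}{37379} = 3 - \frac{7024}{37379} = \frac{105113}{37379} \approx 2.8121$)
$\sqrt{A - 13480} = \sqrt{\frac{105113}{37379} - 13480} = \sqrt{- \frac{503763807}{37379}} = \frac{i \sqrt{18830187341853}}{37379}$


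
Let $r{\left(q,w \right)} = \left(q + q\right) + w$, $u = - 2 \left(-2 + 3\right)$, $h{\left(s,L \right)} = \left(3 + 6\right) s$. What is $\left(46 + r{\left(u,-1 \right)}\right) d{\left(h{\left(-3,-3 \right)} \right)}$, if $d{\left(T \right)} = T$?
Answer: $-1107$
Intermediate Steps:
$h{\left(s,L \right)} = 9 s$
$u = -2$ ($u = \left(-2\right) 1 = -2$)
$r{\left(q,w \right)} = w + 2 q$ ($r{\left(q,w \right)} = 2 q + w = w + 2 q$)
$\left(46 + r{\left(u,-1 \right)}\right) d{\left(h{\left(-3,-3 \right)} \right)} = \left(46 + \left(-1 + 2 \left(-2\right)\right)\right) 9 \left(-3\right) = \left(46 - 5\right) \left(-27\right) = 41 \left(-27\right) = -1107$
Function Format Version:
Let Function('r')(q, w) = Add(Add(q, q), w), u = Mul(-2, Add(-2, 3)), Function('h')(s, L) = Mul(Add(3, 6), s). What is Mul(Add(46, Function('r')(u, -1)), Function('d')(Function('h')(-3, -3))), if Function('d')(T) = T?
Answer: -1107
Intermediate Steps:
Function('h')(s, L) = Mul(9, s)
u = -2 (u = Mul(-2, 1) = -2)
Function('r')(q, w) = Add(w, Mul(2, q)) (Function('r')(q, w) = Add(Mul(2, q), w) = Add(w, Mul(2, q)))
Mul(Add(46, Function('r')(u, -1)), Function('d')(Function('h')(-3, -3))) = Mul(Add(46, Add(-1, Mul(2, -2))), Mul(9, -3)) = Mul(Add(46, Add(-1, -4)), -27) = Mul(Add(46, -5), -27) = Mul(41, -27) = -1107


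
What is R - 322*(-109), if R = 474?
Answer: 35572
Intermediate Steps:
R - 322*(-109) = 474 - 322*(-109) = 474 + 35098 = 35572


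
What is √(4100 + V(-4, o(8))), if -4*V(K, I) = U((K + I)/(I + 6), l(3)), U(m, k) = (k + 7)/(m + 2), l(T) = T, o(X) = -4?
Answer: √16405/2 ≈ 64.041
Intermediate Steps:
U(m, k) = (7 + k)/(2 + m)
V(K, I) = -5/(2*(2 + (I + K)/(6 + I))) (V(K, I) = -(7 + 3)/(4*(2 + (K + I)/(I + 6))) = -10/(4*(2 + (I + K)/(6 + I))) = -5/(2*(2 + (I + K)/(6 + I))))
√(4100 + V(-4, o(8))) = √(4100 + 5*(-6 - 1*(-4))/(2*(12 - 4 + 3*(-4)))) = √(4100 + 5*(-6 + 4)/(2*(12 - 4 - 12))) = √(4100 + (5/2)*(-2)/(-4)) = √(4100 + (5/2)*(-¼)*(-2)) = √(4100 + 5/4) = √(16405/4) = √16405/2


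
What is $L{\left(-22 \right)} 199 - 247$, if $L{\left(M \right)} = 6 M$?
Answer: $-26515$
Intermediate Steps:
$L{\left(-22 \right)} 199 - 247 = 6 \left(-22\right) 199 - 247 = \left(-132\right) 199 - 247 = -26268 - 247 = -26515$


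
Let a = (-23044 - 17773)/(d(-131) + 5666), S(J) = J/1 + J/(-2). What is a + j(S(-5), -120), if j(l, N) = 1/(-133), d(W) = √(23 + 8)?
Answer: -30790896751/4269768825 + 40817*√31/32103525 ≈ -7.2043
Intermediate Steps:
S(J) = J/2 (S(J) = J*1 + J*(-½) = J - J/2 = J/2)
d(W) = √31
j(l, N) = -1/133
a = -40817/(5666 + √31) (a = (-23044 - 17773)/(√31 + 5666) = -40817/(5666 + √31) ≈ -7.1968)
a + j(S(-5), -120) = (-231269122/32103525 + 40817*√31/32103525) - 1/133 = -30790896751/4269768825 + 40817*√31/32103525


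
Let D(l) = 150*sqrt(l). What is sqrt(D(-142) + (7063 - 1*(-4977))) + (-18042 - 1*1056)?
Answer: -19098 + sqrt(12040 + 150*I*sqrt(142)) ≈ -18988.0 + 8.1228*I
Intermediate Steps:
sqrt(D(-142) + (7063 - 1*(-4977))) + (-18042 - 1*1056) = sqrt(150*sqrt(-142) + (7063 - 1*(-4977))) + (-18042 - 1*1056) = sqrt(150*(I*sqrt(142)) + (7063 + 4977)) + (-18042 - 1056) = sqrt(150*I*sqrt(142) + 12040) - 19098 = sqrt(12040 + 150*I*sqrt(142)) - 19098 = -19098 + sqrt(12040 + 150*I*sqrt(142))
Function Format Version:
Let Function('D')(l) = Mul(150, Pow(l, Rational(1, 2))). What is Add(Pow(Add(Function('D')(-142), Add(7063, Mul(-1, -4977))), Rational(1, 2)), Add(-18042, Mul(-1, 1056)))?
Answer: Add(-19098, Pow(Add(12040, Mul(150, I, Pow(142, Rational(1, 2)))), Rational(1, 2))) ≈ Add(-18988., Mul(8.1228, I))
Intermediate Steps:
Add(Pow(Add(Function('D')(-142), Add(7063, Mul(-1, -4977))), Rational(1, 2)), Add(-18042, Mul(-1, 1056))) = Add(Pow(Add(Mul(150, Pow(-142, Rational(1, 2))), Add(7063, Mul(-1, -4977))), Rational(1, 2)), Add(-18042, Mul(-1, 1056))) = Add(Pow(Add(Mul(150, Mul(I, Pow(142, Rational(1, 2)))), Add(7063, 4977)), Rational(1, 2)), Add(-18042, -1056)) = Add(Pow(Add(Mul(150, I, Pow(142, Rational(1, 2))), 12040), Rational(1, 2)), -19098) = Add(Pow(Add(12040, Mul(150, I, Pow(142, Rational(1, 2)))), Rational(1, 2)), -19098) = Add(-19098, Pow(Add(12040, Mul(150, I, Pow(142, Rational(1, 2)))), Rational(1, 2)))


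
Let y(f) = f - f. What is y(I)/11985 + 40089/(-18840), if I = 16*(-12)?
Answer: -13363/6280 ≈ -2.1279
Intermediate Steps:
I = -192
y(f) = 0
y(I)/11985 + 40089/(-18840) = 0/11985 + 40089/(-18840) = 0*(1/11985) + 40089*(-1/18840) = 0 - 13363/6280 = -13363/6280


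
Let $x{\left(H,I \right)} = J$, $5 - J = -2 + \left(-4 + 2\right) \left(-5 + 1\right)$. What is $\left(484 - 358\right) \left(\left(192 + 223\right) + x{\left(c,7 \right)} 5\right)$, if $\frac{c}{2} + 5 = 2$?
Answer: $51660$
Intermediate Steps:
$c = -6$ ($c = -10 + 2 \cdot 2 = -10 + 4 = -6$)
$J = -1$ ($J = 5 - \left(-2 + \left(-4 + 2\right) \left(-5 + 1\right)\right) = 5 - \left(-2 - -8\right) = 5 - \left(-2 + 8\right) = 5 - 6 = -1$)
$x{\left(H,I \right)} = -1$
$\left(484 - 358\right) \left(\left(192 + 223\right) + x{\left(c,7 \right)} 5\right) = \left(484 - 358\right) \left(\left(192 + 223\right) - 5\right) = 126 \left(415 - 5\right) = 126 \cdot 410 = 51660$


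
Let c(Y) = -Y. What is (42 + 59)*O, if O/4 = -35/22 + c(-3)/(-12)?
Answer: -8181/11 ≈ -743.73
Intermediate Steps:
O = -81/11 (O = 4*(-35/22 - 1*(-3)/(-12)) = 4*(-35*1/22 + 3*(-1/12)) = 4*(-35/22 - 1/4) = 4*(-81/44) = -81/11 ≈ -7.3636)
(42 + 59)*O = (42 + 59)*(-81/11) = 101*(-81/11) = -8181/11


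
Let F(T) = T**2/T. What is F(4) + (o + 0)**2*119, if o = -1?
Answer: 123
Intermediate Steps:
F(T) = T
F(4) + (o + 0)**2*119 = 4 + (-1 + 0)**2*119 = 4 + (-1)**2*119 = 4 + 1*119 = 4 + 119 = 123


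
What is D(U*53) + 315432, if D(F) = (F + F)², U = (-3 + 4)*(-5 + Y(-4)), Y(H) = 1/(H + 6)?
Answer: 542961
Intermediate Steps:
Y(H) = 1/(6 + H)
U = -9/2 (U = (-3 + 4)*(-5 + 1/(6 - 4)) = 1*(-5 + 1/2) = 1*(-5 + ½) = 1*(-9/2) = -9/2 ≈ -4.5000)
D(F) = 4*F² (D(F) = (2*F)² = 4*F²)
D(U*53) + 315432 = 4*(-9/2*53)² + 315432 = 4*(-477/2)² + 315432 = 4*(227529/4) + 315432 = 227529 + 315432 = 542961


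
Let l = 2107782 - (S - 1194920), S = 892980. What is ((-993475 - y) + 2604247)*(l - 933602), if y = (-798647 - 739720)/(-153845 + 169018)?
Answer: 36079003132178760/15173 ≈ 2.3778e+12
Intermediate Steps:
y = -1538367/15173 ≈ -101.39
l = 2409722 (l = 2107782 - (892980 - 1194920) = 2107782 - 1*(-301940) = 2107782 + 301940 = 2409722)
((-993475 - y) + 2604247)*(l - 933602) = ((-993475 - 1*(-1538367/15173)) + 2604247)*(2409722 - 933602) = ((-993475 + 1538367/15173) + 2604247)*1476120 = (-15072457808/15173 + 2604247)*1476120 = (24441781923/15173)*1476120 = 36079003132178760/15173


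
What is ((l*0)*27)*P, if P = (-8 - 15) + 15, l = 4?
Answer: 0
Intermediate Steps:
P = -8 (P = -23 + 15 = -8)
((l*0)*27)*P = ((4*0)*27)*(-8) = (0*27)*(-8) = 0*(-8) = 0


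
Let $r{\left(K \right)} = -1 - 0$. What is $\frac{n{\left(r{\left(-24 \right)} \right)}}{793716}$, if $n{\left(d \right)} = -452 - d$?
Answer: $- \frac{41}{72156} \approx -0.00056821$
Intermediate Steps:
$r{\left(K \right)} = -1$ ($r{\left(K \right)} = -1 + 0 = -1$)
$\frac{n{\left(r{\left(-24 \right)} \right)}}{793716} = \frac{-452 - -1}{793716} = \left(-452 + 1\right) \frac{1}{793716} = \left(-451\right) \frac{1}{793716} = - \frac{41}{72156}$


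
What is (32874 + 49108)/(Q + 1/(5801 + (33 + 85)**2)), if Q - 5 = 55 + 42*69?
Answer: 1617094950/58346551 ≈ 27.715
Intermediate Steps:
Q = 2958 (Q = 5 + (55 + 42*69) = 5 + (55 + 2898) = 5 + 2953 = 2958)
(32874 + 49108)/(Q + 1/(5801 + (33 + 85)**2)) = (32874 + 49108)/(2958 + 1/(5801 + (33 + 85)**2)) = 81982/(2958 + 1/(5801 + 118**2)) = 81982/(2958 + 1/(5801 + 13924)) = 81982/(2958 + 1/19725) = 81982/(58346551/19725) = 81982*(19725/58346551) = 1617094950/58346551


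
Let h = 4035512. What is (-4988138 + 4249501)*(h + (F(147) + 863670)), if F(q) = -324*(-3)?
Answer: -3619435050098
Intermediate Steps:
F(q) = 972
(-4988138 + 4249501)*(h + (F(147) + 863670)) = (-4988138 + 4249501)*(4035512 + (972 + 863670)) = -738637*(4035512 + 864642) = -738637*4900154 = -3619435050098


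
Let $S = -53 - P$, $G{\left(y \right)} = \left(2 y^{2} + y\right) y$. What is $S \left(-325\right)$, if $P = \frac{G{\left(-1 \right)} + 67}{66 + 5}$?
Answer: $\frac{1244425}{71} \approx 17527.0$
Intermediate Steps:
$G{\left(y \right)} = y \left(y + 2 y^{2}\right)$ ($G{\left(y \right)} = \left(y + 2 y^{2}\right) y = y \left(y + 2 y^{2}\right)$)
$P = \frac{66}{71}$ ($P = \frac{\left(-1\right)^{2} \left(1 + 2 \left(-1\right)\right) + 67}{66 + 5} = \frac{1 \left(1 - 2\right) + 67}{71} = \left(1 \left(-1\right) + 67\right) \frac{1}{71} = \left(-1 + 67\right) \frac{1}{71} = 66 \cdot \frac{1}{71} = \frac{66}{71} \approx 0.92958$)
$S = - \frac{3829}{71}$ ($S = -53 - \frac{66}{71} = - \frac{3829}{71} \approx -53.93$)
$S \left(-325\right) = \left(- \frac{3829}{71}\right) \left(-325\right) = \frac{1244425}{71}$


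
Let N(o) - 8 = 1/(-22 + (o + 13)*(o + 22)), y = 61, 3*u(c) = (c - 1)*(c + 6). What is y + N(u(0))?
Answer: 13663/198 ≈ 69.005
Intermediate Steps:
u(c) = (-1 + c)*(6 + c)/3 (u(c) = ((c - 1)*(c + 6))/3 = ((-1 + c)*(6 + c))/3 = (-1 + c)*(6 + c)/3)
N(o) = 8 + 1/(-22 + (13 + o)*(22 + o)) (N(o) = 8 + 1/(-22 + (o + 13)*(o + 22)) = 8 + 1/(-22 + (13 + o)*(22 + o)))
y + N(u(0)) = 61 + (2113 + 8*(-2 + (⅓)*0² + (5/3)*0)² + 280*(-2 + (⅓)*0² + (5/3)*0))/(264 + (-2 + (⅓)*0² + (5/3)*0)² + 35*(-2 + (⅓)*0² + (5/3)*0)) = 61 + (2113 + 8*(-2 + (⅓)*0 + 0)² + 280*(-2 + (⅓)*0 + 0))/(264 + (-2 + (⅓)*0 + 0)² + 35*(-2 + (⅓)*0 + 0)) = 61 + (2113 + 8*(-2 + 0 + 0)² + 280*(-2 + 0 + 0))/(264 + (-2 + 0 + 0)² + 35*(-2 + 0 + 0)) = 61 + (2113 + 8*(-2)² + 280*(-2))/(264 + (-2)² + 35*(-2)) = 61 + (2113 + 8*4 - 560)/(264 + 4 - 70) = 61 + (2113 + 32 - 560)/198 = 61 + (1/198)*1585 = 61 + 1585/198 = 13663/198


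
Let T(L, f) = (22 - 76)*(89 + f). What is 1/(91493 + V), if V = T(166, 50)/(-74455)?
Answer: 74455/6812118821 ≈ 1.0930e-5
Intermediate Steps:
T(L, f) = -4806 - 54*f (T(L, f) = -54*(89 + f) = -4806 - 54*f)
V = 7506/74455 (V = (-4806 - 54*50)/(-74455) = (-4806 - 2700)*(-1/74455) = -7506*(-1/74455) = 7506/74455 ≈ 0.10081)
1/(91493 + V) = 1/(91493 + 7506/74455) = 1/(6812118821/74455) = 74455/6812118821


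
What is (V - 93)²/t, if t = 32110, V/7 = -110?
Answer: 744769/32110 ≈ 23.194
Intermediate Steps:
V = -770 (V = 7*(-110) = -770)
(V - 93)²/t = (-770 - 93)²/32110 = (-863)²*(1/32110) = 744769*(1/32110) = 744769/32110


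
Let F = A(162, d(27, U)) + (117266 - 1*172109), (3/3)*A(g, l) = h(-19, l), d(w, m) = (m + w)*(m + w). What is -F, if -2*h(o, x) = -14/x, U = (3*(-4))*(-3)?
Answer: 31095980/567 ≈ 54843.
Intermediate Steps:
U = 36 (U = -12*(-3) = 36)
d(w, m) = (m + w)**2
h(o, x) = 7/x (h(o, x) = -(-7)/x = 7/x)
A(g, l) = 7/l
F = -31095980/567 (F = 7/((36 + 27)**2) + (117266 - 1*172109) = 7/(63**2) + (117266 - 172109) = 7/3969 - 54843 = 7*(1/3969) - 54843 = 1/567 - 54843 = -31095980/567 ≈ -54843.)
-F = -1*(-31095980/567) = 31095980/567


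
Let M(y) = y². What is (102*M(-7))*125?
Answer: 624750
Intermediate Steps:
(102*M(-7))*125 = (102*(-7)²)*125 = (102*49)*125 = 4998*125 = 624750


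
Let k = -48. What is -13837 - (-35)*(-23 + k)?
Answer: -16322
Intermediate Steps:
-13837 - (-35)*(-23 + k) = -13837 - (-35)*(-23 - 48) = -13837 - (-35)*(-71) = -13837 - 1*2485 = -13837 - 2485 = -16322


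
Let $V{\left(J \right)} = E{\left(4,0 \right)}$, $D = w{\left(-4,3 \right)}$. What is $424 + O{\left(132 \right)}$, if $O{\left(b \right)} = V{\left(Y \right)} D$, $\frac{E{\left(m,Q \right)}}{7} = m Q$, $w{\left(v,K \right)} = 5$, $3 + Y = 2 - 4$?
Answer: $424$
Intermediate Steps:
$Y = -5$ ($Y = -3 + \left(2 - 4\right) = -3 - 2 = -5$)
$E{\left(m,Q \right)} = 7 Q m$ ($E{\left(m,Q \right)} = 7 m Q = 7 Q m$)
$D = 5$
$V{\left(J \right)} = 0$ ($V{\left(J \right)} = 7 \cdot 0 \cdot 4 = 0$)
$O{\left(b \right)} = 0$ ($O{\left(b \right)} = 0 \cdot 5 = 0$)
$424 + O{\left(132 \right)} = 424 + 0 = 424$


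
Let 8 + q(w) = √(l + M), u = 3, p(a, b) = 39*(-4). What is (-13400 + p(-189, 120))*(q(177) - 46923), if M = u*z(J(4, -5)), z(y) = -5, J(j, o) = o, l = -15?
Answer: 636196636 - 13556*I*√30 ≈ 6.362e+8 - 74249.0*I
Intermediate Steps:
p(a, b) = -156
M = -15 (M = 3*(-5) = -15)
q(w) = -8 + I*√30 (q(w) = -8 + √(-15 - 15) = -8 + √(-30) = -8 + I*√30)
(-13400 + p(-189, 120))*(q(177) - 46923) = (-13400 - 156)*((-8 + I*√30) - 46923) = -13556*(-46931 + I*√30) = 636196636 - 13556*I*√30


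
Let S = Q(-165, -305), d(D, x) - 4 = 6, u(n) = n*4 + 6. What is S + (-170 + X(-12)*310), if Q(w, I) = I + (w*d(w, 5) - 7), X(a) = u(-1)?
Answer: -1512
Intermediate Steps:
u(n) = 6 + 4*n (u(n) = 4*n + 6 = 6 + 4*n)
d(D, x) = 10 (d(D, x) = 4 + 6 = 10)
X(a) = 2 (X(a) = 6 + 4*(-1) = 6 - 4 = 2)
Q(w, I) = -7 + I + 10*w (Q(w, I) = I + (w*10 - 7) = I + (10*w - 7) = I + (-7 + 10*w) = -7 + I + 10*w)
S = -1962 (S = -7 - 305 + 10*(-165) = -7 - 305 - 1650 = -1962)
S + (-170 + X(-12)*310) = -1962 + (-170 + 2*310) = -1962 + (-170 + 620) = -1962 + 450 = -1512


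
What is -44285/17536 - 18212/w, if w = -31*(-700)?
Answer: -320087533/95132800 ≈ -3.3646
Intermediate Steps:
w = 21700
-44285/17536 - 18212/w = -44285/17536 - 18212/21700 = -44285*1/17536 - 18212*1/21700 = -44285/17536 - 4553/5425 = -320087533/95132800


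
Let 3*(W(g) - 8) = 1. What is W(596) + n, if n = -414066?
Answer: -1242173/3 ≈ -4.1406e+5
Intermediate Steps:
W(g) = 25/3 (W(g) = 8 + (⅓)*1 = 8 + ⅓ = 25/3)
W(596) + n = 25/3 - 414066 = -1242173/3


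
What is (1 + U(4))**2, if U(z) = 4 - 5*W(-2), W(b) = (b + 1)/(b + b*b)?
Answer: 225/4 ≈ 56.250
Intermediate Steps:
W(b) = (1 + b)/(b + b**2)
U(z) = 13/2 (U(z) = 4 - 5/(-2) = 4 - 5*(-1/2) = 4 + 5/2 = 13/2)
(1 + U(4))**2 = (1 + 13/2)**2 = (15/2)**2 = 225/4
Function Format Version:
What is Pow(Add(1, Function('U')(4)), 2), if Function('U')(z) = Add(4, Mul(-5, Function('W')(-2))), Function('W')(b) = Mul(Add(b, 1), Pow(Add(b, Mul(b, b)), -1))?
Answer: Rational(225, 4) ≈ 56.250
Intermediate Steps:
Function('W')(b) = Mul(Pow(Add(b, Pow(b, 2)), -1), Add(1, b)) (Function('W')(b) = Mul(Add(1, b), Pow(Add(b, Pow(b, 2)), -1)) = Mul(Pow(Add(b, Pow(b, 2)), -1), Add(1, b)))
Function('U')(z) = Rational(13, 2) (Function('U')(z) = Add(4, Mul(-5, Pow(-2, -1))) = Add(4, Mul(-5, Rational(-1, 2))) = Add(4, Rational(5, 2)) = Rational(13, 2))
Pow(Add(1, Function('U')(4)), 2) = Pow(Add(1, Rational(13, 2)), 2) = Pow(Rational(15, 2), 2) = Rational(225, 4)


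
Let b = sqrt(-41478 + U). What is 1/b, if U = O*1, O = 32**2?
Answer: -I*sqrt(40454)/40454 ≈ -0.0049719*I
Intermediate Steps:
O = 1024
U = 1024 (U = 1024*1 = 1024)
b = I*sqrt(40454) (b = sqrt(-41478 + 1024) = sqrt(-40454) = I*sqrt(40454) ≈ 201.13*I)
1/b = 1/(I*sqrt(40454)) = -I*sqrt(40454)/40454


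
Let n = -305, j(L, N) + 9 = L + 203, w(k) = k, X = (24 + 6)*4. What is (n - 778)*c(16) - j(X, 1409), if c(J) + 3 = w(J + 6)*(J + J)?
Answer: -759497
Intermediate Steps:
X = 120 (X = 30*4 = 120)
c(J) = -3 + 2*J*(6 + J) (c(J) = -3 + (J + 6)*(J + J) = -3 + (6 + J)*(2*J) = -3 + 2*J*(6 + J))
j(L, N) = 194 + L (j(L, N) = -9 + (L + 203) = -9 + (203 + L) = 194 + L)
(n - 778)*c(16) - j(X, 1409) = (-305 - 778)*(-3 + 2*16*(6 + 16)) - (194 + 120) = -1083*(-3 + 2*16*22) - 1*314 = -1083*(-3 + 704) - 314 = -1083*701 - 314 = -759183 - 314 = -759497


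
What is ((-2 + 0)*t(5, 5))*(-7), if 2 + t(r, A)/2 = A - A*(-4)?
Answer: 644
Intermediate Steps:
t(r, A) = -4 + 10*A (t(r, A) = -4 + 2*(A - A*(-4)) = -4 + 2*(A - (-4)*A) = -4 + 2*(A + 4*A) = -4 + 2*(5*A) = -4 + 10*A)
((-2 + 0)*t(5, 5))*(-7) = ((-2 + 0)*(-4 + 10*5))*(-7) = -2*(-4 + 50)*(-7) = -2*46*(-7) = -92*(-7) = 644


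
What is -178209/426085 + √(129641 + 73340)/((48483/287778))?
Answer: -178209/426085 + 95926*√202981/16161 ≈ 2673.8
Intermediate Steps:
-178209/426085 + √(129641 + 73340)/((48483/287778)) = -178209*1/426085 + √202981/((48483*(1/287778))) = -178209/426085 + √202981/(16161/95926) = -178209/426085 + √202981*(95926/16161) = -178209/426085 + 95926*√202981/16161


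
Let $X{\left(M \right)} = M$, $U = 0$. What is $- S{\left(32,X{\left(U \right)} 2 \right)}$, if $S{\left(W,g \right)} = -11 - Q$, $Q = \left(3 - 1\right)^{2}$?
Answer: $15$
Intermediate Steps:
$Q = 4$ ($Q = 2^{2} = 4$)
$S{\left(W,g \right)} = -15$ ($S{\left(W,g \right)} = -11 - 4 = -15$)
$- S{\left(32,X{\left(U \right)} 2 \right)} = \left(-1\right) \left(-15\right) = 15$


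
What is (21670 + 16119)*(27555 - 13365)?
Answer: 536225910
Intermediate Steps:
(21670 + 16119)*(27555 - 13365) = 37789*14190 = 536225910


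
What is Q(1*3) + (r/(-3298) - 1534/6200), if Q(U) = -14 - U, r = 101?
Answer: -88323633/5111900 ≈ -17.278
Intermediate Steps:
Q(1*3) + (r/(-3298) - 1534/6200) = (-14 - 3) + (101/(-3298) - 1534/6200) = (-14 - 1*3) + (101*(-1/3298) - 1534*1/6200) = (-14 - 3) + (-101/3298 - 767/3100) = -17 - 1421333/5111900 = -88323633/5111900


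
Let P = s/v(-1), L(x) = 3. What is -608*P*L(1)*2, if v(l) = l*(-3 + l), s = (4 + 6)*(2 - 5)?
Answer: 27360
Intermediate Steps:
s = -30 (s = 10*(-3) = -30)
P = -15/2 (P = -30*(-1/(-3 - 1)) = -30/((-1*(-4))) = -30/4 = -30*¼ = -15/2 ≈ -7.5000)
-608*P*L(1)*2 = -(-4560)*3*2 = -(-4560)*6 = -608*(-45) = 27360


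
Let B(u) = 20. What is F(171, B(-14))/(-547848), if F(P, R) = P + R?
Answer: -191/547848 ≈ -0.00034864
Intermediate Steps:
F(171, B(-14))/(-547848) = (171 + 20)/(-547848) = 191*(-1/547848) = -191/547848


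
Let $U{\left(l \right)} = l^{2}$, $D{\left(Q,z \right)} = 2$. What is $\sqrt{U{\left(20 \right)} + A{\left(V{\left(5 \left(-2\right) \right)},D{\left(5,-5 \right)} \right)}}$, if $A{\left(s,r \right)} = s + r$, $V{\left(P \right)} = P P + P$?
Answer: $2 \sqrt{123} \approx 22.181$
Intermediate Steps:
$V{\left(P \right)} = P + P^{2}$ ($V{\left(P \right)} = P^{2} + P = P + P^{2}$)
$A{\left(s,r \right)} = r + s$
$\sqrt{U{\left(20 \right)} + A{\left(V{\left(5 \left(-2\right) \right)},D{\left(5,-5 \right)} \right)}} = \sqrt{20^{2} + \left(2 + 5 \left(-2\right) \left(1 + 5 \left(-2\right)\right)\right)} = \sqrt{400 - \left(-2 + 10 \left(1 - 10\right)\right)} = \sqrt{400 + \left(2 - -90\right)} = \sqrt{400 + \left(2 + 90\right)} = \sqrt{400 + 92} = \sqrt{492} = 2 \sqrt{123}$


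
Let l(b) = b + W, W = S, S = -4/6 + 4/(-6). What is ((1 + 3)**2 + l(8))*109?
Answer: 7412/3 ≈ 2470.7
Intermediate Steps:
S = -4/3 (S = -4*1/6 + 4*(-1/6) = -2/3 - 2/3 = -4/3 ≈ -1.3333)
W = -4/3 ≈ -1.3333
l(b) = -4/3 + b (l(b) = b - 4/3 = -4/3 + b)
((1 + 3)**2 + l(8))*109 = ((1 + 3)**2 + (-4/3 + 8))*109 = (4**2 + 20/3)*109 = (16 + 20/3)*109 = (68/3)*109 = 7412/3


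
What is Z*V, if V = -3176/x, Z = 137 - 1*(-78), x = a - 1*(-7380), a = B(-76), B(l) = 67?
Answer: -682840/7447 ≈ -91.693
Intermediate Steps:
a = 67
x = 7447 (x = 67 - 1*(-7380) = 67 + 7380 = 7447)
Z = 215 (Z = 137 + 78 = 215)
V = -3176/7447 ≈ -0.42648
Z*V = 215*(-3176/7447) = -682840/7447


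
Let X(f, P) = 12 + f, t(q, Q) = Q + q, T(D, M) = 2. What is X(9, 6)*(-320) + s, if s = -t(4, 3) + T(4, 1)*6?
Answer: -6715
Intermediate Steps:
s = 5 (s = -(3 + 4) + 2*6 = -1*7 + 12 = -7 + 12 = 5)
X(9, 6)*(-320) + s = (12 + 9)*(-320) + 5 = 21*(-320) + 5 = -6720 + 5 = -6715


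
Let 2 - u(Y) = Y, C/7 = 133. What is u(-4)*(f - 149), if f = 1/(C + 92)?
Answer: -304852/341 ≈ -893.99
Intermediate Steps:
C = 931 (C = 7*133 = 931)
u(Y) = 2 - Y
f = 1/1023 (f = 1/(931 + 92) = 1/1023 ≈ 0.00097752)
u(-4)*(f - 149) = (2 - 1*(-4))*(1/1023 - 149) = (2 + 4)*(-152426/1023) = 6*(-152426/1023) = -304852/341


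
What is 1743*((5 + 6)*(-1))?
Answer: -19173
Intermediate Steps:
1743*((5 + 6)*(-1)) = 1743*(11*(-1)) = 1743*(-11) = -19173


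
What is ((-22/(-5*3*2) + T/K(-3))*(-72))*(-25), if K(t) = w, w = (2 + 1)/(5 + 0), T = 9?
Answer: 28320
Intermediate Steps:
w = ⅗ (w = 3/5 = 3*(⅕) = ⅗ ≈ 0.60000)
K(t) = ⅗
((-22/(-5*3*2) + T/K(-3))*(-72))*(-25) = ((-22/(-5*3*2) + 9/(⅗))*(-72))*(-25) = ((-22/((-15*2)) + 9*(5/3))*(-72))*(-25) = ((-22/(-30) + 15)*(-72))*(-25) = ((-22*(-1/30) + 15)*(-72))*(-25) = ((11/15 + 15)*(-72))*(-25) = ((236/15)*(-72))*(-25) = -5664/5*(-25) = 28320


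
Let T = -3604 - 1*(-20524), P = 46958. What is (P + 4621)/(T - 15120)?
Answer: 5731/200 ≈ 28.655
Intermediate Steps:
T = 16920 (T = -3604 + 20524 = 16920)
(P + 4621)/(T - 15120) = (46958 + 4621)/(16920 - 15120) = 51579/1800 = 51579*(1/1800) = 5731/200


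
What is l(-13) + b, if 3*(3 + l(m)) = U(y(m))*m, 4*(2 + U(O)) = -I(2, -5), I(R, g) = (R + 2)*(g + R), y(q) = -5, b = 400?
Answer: 1178/3 ≈ 392.67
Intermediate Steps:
I(R, g) = (2 + R)*(R + g)
U(O) = 1 (U(O) = -2 + (-(2**2 + 2*2 + 2*(-5) + 2*(-5)))/4 = -2 + (-(4 + 4 - 10 - 10))/4 = -2 + (-1*(-12))/4 = -2 + (1/4)*12 = -2 + 3 = 1)
l(m) = -3 + m/3 (l(m) = -3 + (1*m)/3 = -3 + m/3)
l(-13) + b = (-3 + (1/3)*(-13)) + 400 = (-3 - 13/3) + 400 = -22/3 + 400 = 1178/3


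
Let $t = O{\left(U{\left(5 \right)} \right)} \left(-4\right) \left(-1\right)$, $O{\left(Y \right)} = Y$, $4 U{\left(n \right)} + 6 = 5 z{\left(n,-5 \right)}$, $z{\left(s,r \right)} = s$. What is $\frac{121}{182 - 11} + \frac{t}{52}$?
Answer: $\frac{9541}{8892} \approx 1.073$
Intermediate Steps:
$U{\left(n \right)} = - \frac{3}{2} + \frac{5 n}{4}$
$t = 19$ ($t = \left(- \frac{3}{2} + \frac{5}{4} \cdot 5\right) \left(-4\right) \left(-1\right) = \left(- \frac{3}{2} + \frac{25}{4}\right) \left(-4\right) \left(-1\right) = \frac{19}{4} \left(-4\right) \left(-1\right) = \left(-19\right) \left(-1\right) = 19$)
$\frac{121}{182 - 11} + \frac{t}{52} = \frac{121}{182 - 11} + \frac{19}{52} = \frac{121}{171} + 19 \cdot \frac{1}{52} = 121 \cdot \frac{1}{171} + \frac{19}{52} = \frac{121}{171} + \frac{19}{52} = \frac{9541}{8892}$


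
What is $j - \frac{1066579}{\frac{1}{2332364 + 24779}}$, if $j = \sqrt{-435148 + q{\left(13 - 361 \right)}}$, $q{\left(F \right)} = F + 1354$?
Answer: $-2514079223797 + 3 i \sqrt{48238} \approx -2.5141 \cdot 10^{12} + 658.89 i$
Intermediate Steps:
$q{\left(F \right)} = 1354 + F$
$j = 3 i \sqrt{48238}$ ($j = \sqrt{-435148 + \left(1354 + \left(13 - 361\right)\right)} = \sqrt{-435148 + \left(1354 - 348\right)} = \sqrt{-435148 + 1006} = \sqrt{-434142} = 3 i \sqrt{48238} \approx 658.89 i$)
$j - \frac{1066579}{\frac{1}{2332364 + 24779}} = 3 i \sqrt{48238} - \frac{1066579}{\frac{1}{2332364 + 24779}} = 3 i \sqrt{48238} - \frac{1066579}{\frac{1}{2357143}} = 3 i \sqrt{48238} - 1066579 \frac{1}{\frac{1}{2357143}} = 3 i \sqrt{48238} - 1066579 \cdot 2357143 = 3 i \sqrt{48238} - 2514079223797 = -2514079223797 + 3 i \sqrt{48238}$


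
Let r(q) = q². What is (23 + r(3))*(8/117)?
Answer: 256/117 ≈ 2.1880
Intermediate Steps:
(23 + r(3))*(8/117) = (23 + 3²)*(8/117) = (23 + 9)*(8*(1/117)) = 32*(8/117) = 256/117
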